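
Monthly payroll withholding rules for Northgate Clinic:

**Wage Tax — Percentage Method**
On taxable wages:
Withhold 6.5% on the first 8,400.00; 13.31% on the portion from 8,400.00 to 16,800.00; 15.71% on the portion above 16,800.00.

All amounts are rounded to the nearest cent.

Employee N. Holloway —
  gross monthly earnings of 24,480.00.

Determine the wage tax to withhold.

2,870.57

Wage Tax: taxable = 24,480.00
  1,664.04 + 15.71% × (24,480.00 − 16,800.00) = 1,664.04 + 15.71% × 7,680.00 = 2,870.57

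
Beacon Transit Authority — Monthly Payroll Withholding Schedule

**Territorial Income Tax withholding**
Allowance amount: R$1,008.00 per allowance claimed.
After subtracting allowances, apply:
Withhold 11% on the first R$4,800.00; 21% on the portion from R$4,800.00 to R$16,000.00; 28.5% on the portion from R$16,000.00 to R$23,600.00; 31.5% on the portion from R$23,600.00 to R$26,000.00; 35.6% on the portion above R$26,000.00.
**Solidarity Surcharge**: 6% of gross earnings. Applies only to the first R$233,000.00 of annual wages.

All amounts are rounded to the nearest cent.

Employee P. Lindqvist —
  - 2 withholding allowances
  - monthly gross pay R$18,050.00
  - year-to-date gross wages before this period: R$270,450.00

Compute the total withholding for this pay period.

Territorial Income Tax: taxable = R$18,050.00 − 2×R$1,008.00 = R$16,034.00
  R$2,880.00 + 28.5% × (R$16,034.00 − R$16,000.00) = R$2,880.00 + 28.5% × R$34.00 = R$2,889.69
Solidarity Surcharge: YTD R$270,450.00 ≥ cap R$233,000.00 → R$0.00
Total: R$2,889.69 + R$0.00 = R$2,889.69

R$2,889.69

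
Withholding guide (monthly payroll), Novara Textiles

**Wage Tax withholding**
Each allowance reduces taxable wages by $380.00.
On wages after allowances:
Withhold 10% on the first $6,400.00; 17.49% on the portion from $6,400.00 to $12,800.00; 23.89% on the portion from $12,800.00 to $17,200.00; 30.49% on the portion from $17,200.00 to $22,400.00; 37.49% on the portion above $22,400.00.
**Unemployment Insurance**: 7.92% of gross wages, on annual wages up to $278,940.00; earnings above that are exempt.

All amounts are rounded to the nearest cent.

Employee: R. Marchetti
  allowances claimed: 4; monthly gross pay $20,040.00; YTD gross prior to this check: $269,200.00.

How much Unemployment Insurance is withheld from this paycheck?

Unemployment Insurance: cap $278,940.00 − YTD $269,200.00 = $9,740.00 subject; 7.92% × $9,740.00 = $771.41

$771.41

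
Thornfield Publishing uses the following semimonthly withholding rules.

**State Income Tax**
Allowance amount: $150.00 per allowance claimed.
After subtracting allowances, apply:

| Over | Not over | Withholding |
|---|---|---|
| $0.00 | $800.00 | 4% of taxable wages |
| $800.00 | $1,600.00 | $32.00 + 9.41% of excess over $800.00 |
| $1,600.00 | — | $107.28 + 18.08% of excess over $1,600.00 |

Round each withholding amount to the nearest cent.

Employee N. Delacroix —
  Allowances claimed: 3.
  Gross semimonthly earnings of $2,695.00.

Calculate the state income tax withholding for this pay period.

State Income Tax: taxable = $2,695.00 − 3×$150.00 = $2,245.00
  $107.28 + 18.08% × ($2,245.00 − $1,600.00) = $107.28 + 18.08% × $645.00 = $223.90

$223.90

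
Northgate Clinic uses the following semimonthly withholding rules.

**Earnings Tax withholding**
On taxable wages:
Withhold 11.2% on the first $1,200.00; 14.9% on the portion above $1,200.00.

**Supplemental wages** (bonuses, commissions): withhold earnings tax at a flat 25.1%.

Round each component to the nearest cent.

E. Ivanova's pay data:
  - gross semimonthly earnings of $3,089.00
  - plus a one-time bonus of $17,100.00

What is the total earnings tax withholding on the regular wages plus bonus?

Earnings Tax: taxable = $3,089.00
  $134.40 + 14.9% × ($3,089.00 − $1,200.00) = $134.40 + 14.9% × $1,889.00 = $415.86
Supplemental (25.1% flat on bonus): 25.1% × $17,100.00 = $4,292.10
Total earnings tax: $415.86 + $4,292.10 = $4,707.96

$4,707.96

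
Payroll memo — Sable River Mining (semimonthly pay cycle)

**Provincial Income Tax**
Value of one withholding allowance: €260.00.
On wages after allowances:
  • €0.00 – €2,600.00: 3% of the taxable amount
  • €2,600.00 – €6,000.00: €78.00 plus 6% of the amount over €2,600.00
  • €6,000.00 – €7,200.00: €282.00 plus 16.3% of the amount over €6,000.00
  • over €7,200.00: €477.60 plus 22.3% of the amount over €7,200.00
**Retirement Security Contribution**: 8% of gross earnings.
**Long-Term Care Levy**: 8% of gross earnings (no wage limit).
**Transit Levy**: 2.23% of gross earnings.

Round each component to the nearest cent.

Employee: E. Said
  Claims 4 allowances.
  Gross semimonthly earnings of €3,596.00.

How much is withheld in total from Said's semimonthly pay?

€732.23

Provincial Income Tax: taxable = €3,596.00 − 4×€260.00 = €2,556.00
  3% × €2,556.00 = €76.68
Retirement Security Contribution: 8% × €3,596.00 = €287.68
Long-Term Care Levy: 8% × €3,596.00 = €287.68
Transit Levy: 2.23% × €3,596.00 = €80.19
Total: €76.68 + €287.68 + €287.68 + €80.19 = €732.23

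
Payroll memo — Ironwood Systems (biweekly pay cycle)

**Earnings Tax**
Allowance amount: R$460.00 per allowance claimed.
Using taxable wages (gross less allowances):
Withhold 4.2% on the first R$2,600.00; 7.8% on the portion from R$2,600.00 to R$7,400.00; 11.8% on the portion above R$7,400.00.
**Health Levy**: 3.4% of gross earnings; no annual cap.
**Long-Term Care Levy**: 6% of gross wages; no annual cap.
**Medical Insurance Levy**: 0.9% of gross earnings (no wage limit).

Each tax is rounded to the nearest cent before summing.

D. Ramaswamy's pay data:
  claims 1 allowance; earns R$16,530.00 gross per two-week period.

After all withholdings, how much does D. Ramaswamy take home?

R$13,320.75

Earnings Tax: taxable = R$16,530.00 − 1×R$460.00 = R$16,070.00
  R$483.60 + 11.8% × (R$16,070.00 − R$7,400.00) = R$483.60 + 11.8% × R$8,670.00 = R$1,506.66
Health Levy: 3.4% × R$16,530.00 = R$562.02
Long-Term Care Levy: 6% × R$16,530.00 = R$991.80
Medical Insurance Levy: 0.9% × R$16,530.00 = R$148.77
Total withheld: R$1,506.66 + R$562.02 + R$991.80 + R$148.77 = R$3,209.25
Net pay: R$16,530.00 − R$3,209.25 = R$13,320.75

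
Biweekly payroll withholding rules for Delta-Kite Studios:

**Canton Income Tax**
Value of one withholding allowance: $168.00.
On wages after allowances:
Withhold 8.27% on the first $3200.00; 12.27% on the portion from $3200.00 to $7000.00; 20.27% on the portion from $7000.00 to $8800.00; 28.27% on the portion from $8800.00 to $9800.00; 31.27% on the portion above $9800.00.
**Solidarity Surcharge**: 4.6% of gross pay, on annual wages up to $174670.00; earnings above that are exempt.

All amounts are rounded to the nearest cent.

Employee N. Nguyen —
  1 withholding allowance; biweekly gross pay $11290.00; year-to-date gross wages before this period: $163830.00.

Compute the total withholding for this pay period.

Canton Income Tax: taxable = $11290.00 − 1×$168.00 = $11122.00
  $1378.46 + 31.27% × ($11122.00 − $9800.00) = $1378.46 + 31.27% × $1322.00 = $1791.85
Solidarity Surcharge: cap $174670.00 − YTD $163830.00 = $10840.00 subject; 4.6% × $10840.00 = $498.64
Total: $1791.85 + $498.64 = $2290.49

$2290.49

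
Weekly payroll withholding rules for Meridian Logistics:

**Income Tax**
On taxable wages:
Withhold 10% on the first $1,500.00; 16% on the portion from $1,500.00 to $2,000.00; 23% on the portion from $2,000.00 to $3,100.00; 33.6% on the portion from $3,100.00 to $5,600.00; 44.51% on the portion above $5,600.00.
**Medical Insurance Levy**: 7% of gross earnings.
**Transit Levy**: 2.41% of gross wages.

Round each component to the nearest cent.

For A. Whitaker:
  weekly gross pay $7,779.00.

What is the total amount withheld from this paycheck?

Income Tax: taxable = $7,779.00
  $1,323.00 + 44.51% × ($7,779.00 − $5,600.00) = $1,323.00 + 44.51% × $2,179.00 = $2,292.87
Medical Insurance Levy: 7% × $7,779.00 = $544.53
Transit Levy: 2.41% × $7,779.00 = $187.47
Total: $2,292.87 + $544.53 + $187.47 = $3,024.87

$3,024.87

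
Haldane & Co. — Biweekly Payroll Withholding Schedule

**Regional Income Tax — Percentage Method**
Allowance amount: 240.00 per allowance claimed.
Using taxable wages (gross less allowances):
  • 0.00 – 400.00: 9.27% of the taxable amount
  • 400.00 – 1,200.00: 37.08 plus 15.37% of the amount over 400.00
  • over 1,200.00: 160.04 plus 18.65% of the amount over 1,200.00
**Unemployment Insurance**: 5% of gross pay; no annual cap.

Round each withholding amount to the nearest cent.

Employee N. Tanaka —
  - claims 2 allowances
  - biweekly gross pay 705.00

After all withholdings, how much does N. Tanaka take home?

Regional Income Tax: taxable = 705.00 − 2×240.00 = 225.00
  9.27% × 225.00 = 20.86
Unemployment Insurance: 5% × 705.00 = 35.25
Total withheld: 20.86 + 35.25 = 56.11
Net pay: 705.00 − 56.11 = 648.89

648.89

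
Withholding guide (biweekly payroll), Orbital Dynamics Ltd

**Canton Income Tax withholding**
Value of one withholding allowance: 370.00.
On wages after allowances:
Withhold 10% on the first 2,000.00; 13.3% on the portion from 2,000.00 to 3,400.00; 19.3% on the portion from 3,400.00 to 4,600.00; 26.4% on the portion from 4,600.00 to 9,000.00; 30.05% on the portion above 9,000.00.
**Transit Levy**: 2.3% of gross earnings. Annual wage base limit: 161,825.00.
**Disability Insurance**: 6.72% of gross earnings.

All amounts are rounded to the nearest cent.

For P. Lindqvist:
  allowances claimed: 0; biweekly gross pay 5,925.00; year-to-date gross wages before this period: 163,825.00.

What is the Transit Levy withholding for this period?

Transit Levy: YTD 163,825.00 ≥ cap 161,825.00 → 0.00

0.00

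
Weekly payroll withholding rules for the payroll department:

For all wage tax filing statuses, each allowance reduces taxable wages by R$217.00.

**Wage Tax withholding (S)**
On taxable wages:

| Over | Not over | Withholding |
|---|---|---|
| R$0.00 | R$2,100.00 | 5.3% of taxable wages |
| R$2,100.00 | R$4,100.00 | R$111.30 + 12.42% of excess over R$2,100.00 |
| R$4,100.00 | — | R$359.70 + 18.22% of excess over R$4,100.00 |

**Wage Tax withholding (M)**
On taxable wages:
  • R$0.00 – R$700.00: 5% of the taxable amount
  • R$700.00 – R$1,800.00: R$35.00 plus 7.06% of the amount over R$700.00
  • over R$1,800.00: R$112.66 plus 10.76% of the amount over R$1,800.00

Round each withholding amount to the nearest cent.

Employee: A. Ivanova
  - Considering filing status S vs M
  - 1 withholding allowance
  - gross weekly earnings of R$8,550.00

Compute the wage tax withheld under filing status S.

R$1,130.95

Wage Tax (S): taxable = R$8,550.00 − 1×R$217.00 = R$8,333.00
  R$359.70 + 18.22% × (R$8,333.00 − R$4,100.00) = R$359.70 + 18.22% × R$4,233.00 = R$1,130.95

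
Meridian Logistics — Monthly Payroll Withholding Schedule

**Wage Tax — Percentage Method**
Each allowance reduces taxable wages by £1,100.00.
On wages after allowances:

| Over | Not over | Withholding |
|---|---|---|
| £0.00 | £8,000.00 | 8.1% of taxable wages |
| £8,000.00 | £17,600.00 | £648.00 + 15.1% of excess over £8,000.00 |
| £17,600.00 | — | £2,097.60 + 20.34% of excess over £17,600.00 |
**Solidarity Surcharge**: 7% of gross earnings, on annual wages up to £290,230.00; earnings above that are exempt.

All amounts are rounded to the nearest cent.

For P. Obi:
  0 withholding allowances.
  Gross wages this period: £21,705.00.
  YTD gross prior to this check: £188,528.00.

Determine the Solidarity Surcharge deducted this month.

£1,519.35

Solidarity Surcharge: 7% × £21,705.00 = £1,519.35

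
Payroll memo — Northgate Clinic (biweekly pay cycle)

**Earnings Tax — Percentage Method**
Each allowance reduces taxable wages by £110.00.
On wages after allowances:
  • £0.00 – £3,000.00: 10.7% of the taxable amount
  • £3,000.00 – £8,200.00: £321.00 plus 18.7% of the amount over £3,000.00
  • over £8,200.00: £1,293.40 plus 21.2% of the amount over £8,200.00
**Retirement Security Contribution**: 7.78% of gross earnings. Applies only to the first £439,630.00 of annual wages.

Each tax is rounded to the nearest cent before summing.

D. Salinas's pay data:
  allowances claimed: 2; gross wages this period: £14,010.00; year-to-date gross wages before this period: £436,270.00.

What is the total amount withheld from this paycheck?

Earnings Tax: taxable = £14,010.00 − 2×£110.00 = £13,790.00
  £1,293.40 + 21.2% × (£13,790.00 − £8,200.00) = £1,293.40 + 21.2% × £5,590.00 = £2,478.48
Retirement Security Contribution: cap £439,630.00 − YTD £436,270.00 = £3,360.00 subject; 7.78% × £3,360.00 = £261.41
Total: £2,478.48 + £261.41 = £2,739.89

£2,739.89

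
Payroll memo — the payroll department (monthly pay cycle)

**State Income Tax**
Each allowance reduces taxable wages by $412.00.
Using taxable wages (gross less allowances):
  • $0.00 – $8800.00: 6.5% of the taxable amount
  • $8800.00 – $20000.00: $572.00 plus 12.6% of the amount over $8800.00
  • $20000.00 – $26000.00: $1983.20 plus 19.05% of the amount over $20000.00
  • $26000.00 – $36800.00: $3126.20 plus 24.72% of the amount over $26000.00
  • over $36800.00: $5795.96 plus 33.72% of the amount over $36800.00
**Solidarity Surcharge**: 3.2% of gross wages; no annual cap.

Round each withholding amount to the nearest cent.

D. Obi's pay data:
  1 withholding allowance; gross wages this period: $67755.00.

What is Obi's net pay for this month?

State Income Tax: taxable = $67755.00 − 1×$412.00 = $67343.00
  $5795.96 + 33.72% × ($67343.00 − $36800.00) = $5795.96 + 33.72% × $30543.00 = $16095.06
Solidarity Surcharge: 3.2% × $67755.00 = $2168.16
Total withheld: $16095.06 + $2168.16 = $18263.22
Net pay: $67755.00 − $18263.22 = $49491.78

$49491.78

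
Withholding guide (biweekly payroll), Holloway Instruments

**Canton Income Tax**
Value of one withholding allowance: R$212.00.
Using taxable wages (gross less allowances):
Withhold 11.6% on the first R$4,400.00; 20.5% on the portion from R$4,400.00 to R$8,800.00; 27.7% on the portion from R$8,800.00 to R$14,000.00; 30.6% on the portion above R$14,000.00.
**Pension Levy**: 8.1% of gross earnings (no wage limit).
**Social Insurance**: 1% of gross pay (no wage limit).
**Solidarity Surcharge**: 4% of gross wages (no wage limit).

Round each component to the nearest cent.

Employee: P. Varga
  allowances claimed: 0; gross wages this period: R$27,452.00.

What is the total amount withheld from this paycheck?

R$10,565.32

Canton Income Tax: taxable = R$27,452.00
  R$2,852.80 + 30.6% × (R$27,452.00 − R$14,000.00) = R$2,852.80 + 30.6% × R$13,452.00 = R$6,969.11
Pension Levy: 8.1% × R$27,452.00 = R$2,223.61
Social Insurance: 1% × R$27,452.00 = R$274.52
Solidarity Surcharge: 4% × R$27,452.00 = R$1,098.08
Total: R$6,969.11 + R$2,223.61 + R$274.52 + R$1,098.08 = R$10,565.32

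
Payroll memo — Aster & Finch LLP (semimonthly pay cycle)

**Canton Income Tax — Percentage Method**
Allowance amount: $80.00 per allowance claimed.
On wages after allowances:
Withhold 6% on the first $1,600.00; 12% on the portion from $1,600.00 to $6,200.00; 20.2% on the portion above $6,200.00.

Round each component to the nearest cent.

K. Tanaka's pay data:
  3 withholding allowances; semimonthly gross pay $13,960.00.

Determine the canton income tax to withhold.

Canton Income Tax: taxable = $13,960.00 − 3×$80.00 = $13,720.00
  $648.00 + 20.2% × ($13,720.00 − $6,200.00) = $648.00 + 20.2% × $7,520.00 = $2,167.04

$2,167.04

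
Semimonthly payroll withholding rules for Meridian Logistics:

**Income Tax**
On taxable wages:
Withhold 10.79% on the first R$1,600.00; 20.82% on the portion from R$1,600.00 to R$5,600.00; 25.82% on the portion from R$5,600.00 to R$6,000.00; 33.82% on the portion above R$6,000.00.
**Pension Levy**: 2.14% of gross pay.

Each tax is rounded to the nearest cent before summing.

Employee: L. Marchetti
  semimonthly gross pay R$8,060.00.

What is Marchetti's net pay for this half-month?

Income Tax: taxable = R$8,060.00
  R$1,108.72 + 33.82% × (R$8,060.00 − R$6,000.00) = R$1,108.72 + 33.82% × R$2,060.00 = R$1,805.41
Pension Levy: 2.14% × R$8,060.00 = R$172.48
Total withheld: R$1,805.41 + R$172.48 = R$1,977.89
Net pay: R$8,060.00 − R$1,977.89 = R$6,082.11

R$6,082.11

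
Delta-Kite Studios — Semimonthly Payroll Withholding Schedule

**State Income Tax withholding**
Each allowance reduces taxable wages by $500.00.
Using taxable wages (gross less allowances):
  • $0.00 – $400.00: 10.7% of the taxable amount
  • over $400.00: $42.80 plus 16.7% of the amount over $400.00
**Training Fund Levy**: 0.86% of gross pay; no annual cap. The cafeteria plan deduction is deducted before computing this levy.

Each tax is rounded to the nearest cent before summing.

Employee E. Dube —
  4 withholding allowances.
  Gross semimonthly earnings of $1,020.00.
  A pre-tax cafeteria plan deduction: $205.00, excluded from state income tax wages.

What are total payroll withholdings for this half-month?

State Income Tax: taxable = $1,020.00 − $205.00 − 4×$500.00 = $-1,185.00
  Taxable ≤ 0 → $0.00
Training Fund Levy: 0.86% × $815.00 = $7.01
Total: $0.00 + $7.01 = $7.01

$7.01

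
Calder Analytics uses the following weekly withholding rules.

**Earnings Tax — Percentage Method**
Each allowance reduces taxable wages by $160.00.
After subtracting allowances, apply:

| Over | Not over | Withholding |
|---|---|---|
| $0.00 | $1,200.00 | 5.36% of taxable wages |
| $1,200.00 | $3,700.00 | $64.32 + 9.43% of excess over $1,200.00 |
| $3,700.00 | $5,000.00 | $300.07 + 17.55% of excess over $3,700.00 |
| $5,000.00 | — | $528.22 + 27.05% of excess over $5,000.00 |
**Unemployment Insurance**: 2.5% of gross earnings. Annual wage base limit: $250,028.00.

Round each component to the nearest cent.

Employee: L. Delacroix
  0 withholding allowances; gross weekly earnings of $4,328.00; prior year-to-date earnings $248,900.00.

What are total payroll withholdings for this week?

$438.48

Earnings Tax: taxable = $4,328.00
  $300.07 + 17.55% × ($4,328.00 − $3,700.00) = $300.07 + 17.55% × $628.00 = $410.28
Unemployment Insurance: cap $250,028.00 − YTD $248,900.00 = $1,128.00 subject; 2.5% × $1,128.00 = $28.20
Total: $410.28 + $28.20 = $438.48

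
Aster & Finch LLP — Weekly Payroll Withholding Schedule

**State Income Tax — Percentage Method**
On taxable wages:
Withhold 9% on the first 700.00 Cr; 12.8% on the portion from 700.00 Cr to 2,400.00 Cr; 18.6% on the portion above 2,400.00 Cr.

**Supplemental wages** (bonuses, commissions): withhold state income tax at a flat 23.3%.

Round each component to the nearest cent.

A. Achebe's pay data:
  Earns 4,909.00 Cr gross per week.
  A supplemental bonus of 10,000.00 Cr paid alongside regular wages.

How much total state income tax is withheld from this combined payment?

State Income Tax: taxable = 4,909.00 Cr
  280.60 Cr + 18.6% × (4,909.00 Cr − 2,400.00 Cr) = 280.60 Cr + 18.6% × 2,509.00 Cr = 747.27 Cr
Supplemental (23.3% flat on bonus): 23.3% × 10,000.00 Cr = 2,330.00 Cr
Total state income tax: 747.27 Cr + 2,330.00 Cr = 3,077.27 Cr

3,077.27 Cr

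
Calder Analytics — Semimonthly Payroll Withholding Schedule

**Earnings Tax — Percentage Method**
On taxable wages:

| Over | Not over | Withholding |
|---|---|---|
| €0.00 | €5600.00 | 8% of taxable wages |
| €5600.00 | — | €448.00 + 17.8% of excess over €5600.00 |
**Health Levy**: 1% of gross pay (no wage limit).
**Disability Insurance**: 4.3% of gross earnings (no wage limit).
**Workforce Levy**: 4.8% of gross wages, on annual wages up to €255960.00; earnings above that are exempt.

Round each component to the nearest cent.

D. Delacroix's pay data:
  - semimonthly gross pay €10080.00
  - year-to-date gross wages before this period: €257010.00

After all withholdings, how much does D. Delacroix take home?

Earnings Tax: taxable = €10080.00
  €448.00 + 17.8% × (€10080.00 − €5600.00) = €448.00 + 17.8% × €4480.00 = €1245.44
Health Levy: 1% × €10080.00 = €100.80
Disability Insurance: 4.3% × €10080.00 = €433.44
Workforce Levy: YTD €257010.00 ≥ cap €255960.00 → €0.00
Total withheld: €1245.44 + €100.80 + €433.44 + €0.00 = €1779.68
Net pay: €10080.00 − €1779.68 = €8300.32

€8300.32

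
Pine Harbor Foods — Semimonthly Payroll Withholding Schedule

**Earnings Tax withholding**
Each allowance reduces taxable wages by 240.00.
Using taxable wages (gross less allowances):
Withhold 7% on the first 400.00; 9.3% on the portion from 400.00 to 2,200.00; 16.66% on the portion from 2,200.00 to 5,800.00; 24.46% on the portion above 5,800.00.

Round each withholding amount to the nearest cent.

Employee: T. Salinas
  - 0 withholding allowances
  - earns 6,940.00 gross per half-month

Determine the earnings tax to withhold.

1,074.00

Earnings Tax: taxable = 6,940.00
  795.16 + 24.46% × (6,940.00 − 5,800.00) = 795.16 + 24.46% × 1,140.00 = 1,074.00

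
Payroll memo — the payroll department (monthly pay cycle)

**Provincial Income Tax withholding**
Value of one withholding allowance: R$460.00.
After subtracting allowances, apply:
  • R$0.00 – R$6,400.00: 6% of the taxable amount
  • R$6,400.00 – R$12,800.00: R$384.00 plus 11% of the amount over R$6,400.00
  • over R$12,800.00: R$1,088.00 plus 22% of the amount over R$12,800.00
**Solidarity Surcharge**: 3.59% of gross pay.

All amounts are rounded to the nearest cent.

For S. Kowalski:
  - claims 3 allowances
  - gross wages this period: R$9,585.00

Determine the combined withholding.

R$926.65

Provincial Income Tax: taxable = R$9,585.00 − 3×R$460.00 = R$8,205.00
  R$384.00 + 11% × (R$8,205.00 − R$6,400.00) = R$384.00 + 11% × R$1,805.00 = R$582.55
Solidarity Surcharge: 3.59% × R$9,585.00 = R$344.10
Total: R$582.55 + R$344.10 = R$926.65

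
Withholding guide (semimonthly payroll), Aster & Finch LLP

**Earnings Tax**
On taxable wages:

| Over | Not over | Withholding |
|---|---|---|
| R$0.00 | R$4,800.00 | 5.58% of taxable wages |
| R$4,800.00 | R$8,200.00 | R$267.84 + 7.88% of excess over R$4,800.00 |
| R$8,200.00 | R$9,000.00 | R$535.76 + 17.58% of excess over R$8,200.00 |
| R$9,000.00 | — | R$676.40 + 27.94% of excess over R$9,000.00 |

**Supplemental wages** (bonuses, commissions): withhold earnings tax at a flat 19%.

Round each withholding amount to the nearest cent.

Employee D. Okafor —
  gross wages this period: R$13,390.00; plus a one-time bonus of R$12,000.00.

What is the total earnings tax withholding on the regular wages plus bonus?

R$4,182.97

Earnings Tax: taxable = R$13,390.00
  R$676.40 + 27.94% × (R$13,390.00 − R$9,000.00) = R$676.40 + 27.94% × R$4,390.00 = R$1,902.97
Supplemental (19% flat on bonus): 19% × R$12,000.00 = R$2,280.00
Total earnings tax: R$1,902.97 + R$2,280.00 = R$4,182.97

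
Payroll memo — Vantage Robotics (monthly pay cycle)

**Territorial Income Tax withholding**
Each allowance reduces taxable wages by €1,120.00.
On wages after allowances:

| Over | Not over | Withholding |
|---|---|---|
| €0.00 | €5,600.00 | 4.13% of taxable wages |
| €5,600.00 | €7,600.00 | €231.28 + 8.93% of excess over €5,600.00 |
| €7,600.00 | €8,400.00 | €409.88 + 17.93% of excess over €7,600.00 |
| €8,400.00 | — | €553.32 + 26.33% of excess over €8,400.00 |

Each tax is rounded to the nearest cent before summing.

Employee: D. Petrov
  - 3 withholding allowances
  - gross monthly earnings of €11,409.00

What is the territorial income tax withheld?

Territorial Income Tax: taxable = €11,409.00 − 3×€1,120.00 = €8,049.00
  €409.88 + 17.93% × (€8,049.00 − €7,600.00) = €409.88 + 17.93% × €449.00 = €490.39

€490.39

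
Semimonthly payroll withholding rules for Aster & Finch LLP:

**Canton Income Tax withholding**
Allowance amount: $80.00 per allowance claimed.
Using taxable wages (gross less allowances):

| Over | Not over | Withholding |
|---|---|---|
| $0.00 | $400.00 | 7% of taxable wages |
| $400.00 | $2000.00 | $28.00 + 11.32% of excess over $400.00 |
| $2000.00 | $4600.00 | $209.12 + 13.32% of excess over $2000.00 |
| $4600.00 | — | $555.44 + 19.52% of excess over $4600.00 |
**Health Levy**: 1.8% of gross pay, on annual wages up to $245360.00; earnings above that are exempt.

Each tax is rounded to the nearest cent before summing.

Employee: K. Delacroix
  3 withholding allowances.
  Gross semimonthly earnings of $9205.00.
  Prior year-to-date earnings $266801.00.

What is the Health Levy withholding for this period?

Health Levy: YTD $266801.00 ≥ cap $245360.00 → $0.00

$0.00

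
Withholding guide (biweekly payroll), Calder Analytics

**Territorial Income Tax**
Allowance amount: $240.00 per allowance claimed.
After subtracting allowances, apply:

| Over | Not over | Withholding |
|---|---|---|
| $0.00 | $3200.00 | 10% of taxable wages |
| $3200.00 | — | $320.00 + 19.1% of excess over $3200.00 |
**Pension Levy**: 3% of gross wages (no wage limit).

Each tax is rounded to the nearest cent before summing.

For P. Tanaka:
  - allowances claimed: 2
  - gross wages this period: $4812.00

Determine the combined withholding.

$680.57

Territorial Income Tax: taxable = $4812.00 − 2×$240.00 = $4332.00
  $320.00 + 19.1% × ($4332.00 − $3200.00) = $320.00 + 19.1% × $1132.00 = $536.21
Pension Levy: 3% × $4812.00 = $144.36
Total: $536.21 + $144.36 = $680.57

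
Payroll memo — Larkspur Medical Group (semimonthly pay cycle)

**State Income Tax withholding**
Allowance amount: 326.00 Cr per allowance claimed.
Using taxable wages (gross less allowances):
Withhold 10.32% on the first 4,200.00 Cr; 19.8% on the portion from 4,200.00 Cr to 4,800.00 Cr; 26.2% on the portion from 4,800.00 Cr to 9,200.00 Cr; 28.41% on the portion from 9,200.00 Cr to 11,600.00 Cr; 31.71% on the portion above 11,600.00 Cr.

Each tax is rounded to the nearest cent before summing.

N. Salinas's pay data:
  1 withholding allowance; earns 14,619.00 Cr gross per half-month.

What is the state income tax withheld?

State Income Tax: taxable = 14,619.00 Cr − 1×326.00 Cr = 14,293.00 Cr
  2,386.88 Cr + 31.71% × (14,293.00 Cr − 11,600.00 Cr) = 2,386.88 Cr + 31.71% × 2,693.00 Cr = 3,240.83 Cr

3,240.83 Cr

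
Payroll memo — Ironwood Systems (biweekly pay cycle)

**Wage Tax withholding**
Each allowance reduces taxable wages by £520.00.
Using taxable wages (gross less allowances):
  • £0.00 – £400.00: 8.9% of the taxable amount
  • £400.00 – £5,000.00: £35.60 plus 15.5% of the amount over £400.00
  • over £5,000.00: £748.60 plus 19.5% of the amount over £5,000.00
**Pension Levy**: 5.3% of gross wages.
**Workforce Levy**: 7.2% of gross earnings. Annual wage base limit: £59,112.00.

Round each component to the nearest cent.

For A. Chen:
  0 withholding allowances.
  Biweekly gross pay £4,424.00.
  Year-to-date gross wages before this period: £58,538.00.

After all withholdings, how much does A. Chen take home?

£3,488.88

Wage Tax: taxable = £4,424.00
  £35.60 + 15.5% × (£4,424.00 − £400.00) = £35.60 + 15.5% × £4,024.00 = £659.32
Pension Levy: 5.3% × £4,424.00 = £234.47
Workforce Levy: cap £59,112.00 − YTD £58,538.00 = £574.00 subject; 7.2% × £574.00 = £41.33
Total withheld: £659.32 + £234.47 + £41.33 = £935.12
Net pay: £4,424.00 − £935.12 = £3,488.88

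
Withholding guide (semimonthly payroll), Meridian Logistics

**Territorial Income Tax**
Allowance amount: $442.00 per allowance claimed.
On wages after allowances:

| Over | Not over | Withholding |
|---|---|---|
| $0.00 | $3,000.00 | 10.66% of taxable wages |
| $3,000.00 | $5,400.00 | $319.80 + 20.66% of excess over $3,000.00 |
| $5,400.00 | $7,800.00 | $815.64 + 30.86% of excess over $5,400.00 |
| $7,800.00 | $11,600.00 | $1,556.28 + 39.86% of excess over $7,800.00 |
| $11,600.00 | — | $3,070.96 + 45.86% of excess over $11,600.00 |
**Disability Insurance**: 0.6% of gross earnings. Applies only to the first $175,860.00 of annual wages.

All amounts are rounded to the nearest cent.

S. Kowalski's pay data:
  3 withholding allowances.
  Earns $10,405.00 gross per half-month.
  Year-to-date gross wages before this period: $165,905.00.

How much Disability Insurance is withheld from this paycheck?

Disability Insurance: cap $175,860.00 − YTD $165,905.00 = $9,955.00 subject; 0.6% × $9,955.00 = $59.73

$59.73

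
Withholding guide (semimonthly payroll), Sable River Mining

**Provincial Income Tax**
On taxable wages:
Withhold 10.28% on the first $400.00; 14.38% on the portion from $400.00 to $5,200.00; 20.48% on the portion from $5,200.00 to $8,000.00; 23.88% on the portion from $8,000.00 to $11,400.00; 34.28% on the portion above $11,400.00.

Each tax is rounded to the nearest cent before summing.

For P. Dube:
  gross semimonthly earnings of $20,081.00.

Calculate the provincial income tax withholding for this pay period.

$5,092.57

Provincial Income Tax: taxable = $20,081.00
  $2,116.72 + 34.28% × ($20,081.00 − $11,400.00) = $2,116.72 + 34.28% × $8,681.00 = $5,092.57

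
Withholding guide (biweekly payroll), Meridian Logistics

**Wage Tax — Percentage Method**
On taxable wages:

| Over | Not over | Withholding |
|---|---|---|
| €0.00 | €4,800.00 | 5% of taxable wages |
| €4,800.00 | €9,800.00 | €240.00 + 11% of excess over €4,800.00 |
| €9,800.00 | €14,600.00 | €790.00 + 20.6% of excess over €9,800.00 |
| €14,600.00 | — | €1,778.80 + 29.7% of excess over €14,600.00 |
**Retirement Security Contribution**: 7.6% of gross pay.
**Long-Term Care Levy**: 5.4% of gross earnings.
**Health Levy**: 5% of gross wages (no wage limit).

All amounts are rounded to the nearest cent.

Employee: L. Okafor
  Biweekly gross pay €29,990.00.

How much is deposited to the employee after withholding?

€18,242.17

Wage Tax: taxable = €29,990.00
  €1,778.80 + 29.7% × (€29,990.00 − €14,600.00) = €1,778.80 + 29.7% × €15,390.00 = €6,349.63
Retirement Security Contribution: 7.6% × €29,990.00 = €2,279.24
Long-Term Care Levy: 5.4% × €29,990.00 = €1,619.46
Health Levy: 5% × €29,990.00 = €1,499.50
Total withheld: €6,349.63 + €2,279.24 + €1,619.46 + €1,499.50 = €11,747.83
Net pay: €29,990.00 − €11,747.83 = €18,242.17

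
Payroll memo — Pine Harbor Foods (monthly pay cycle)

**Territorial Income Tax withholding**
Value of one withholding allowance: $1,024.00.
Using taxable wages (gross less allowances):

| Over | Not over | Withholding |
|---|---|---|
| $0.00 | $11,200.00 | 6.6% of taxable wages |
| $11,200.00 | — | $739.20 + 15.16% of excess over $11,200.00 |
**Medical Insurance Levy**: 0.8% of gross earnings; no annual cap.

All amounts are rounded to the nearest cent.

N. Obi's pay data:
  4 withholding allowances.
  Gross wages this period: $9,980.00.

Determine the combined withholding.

Territorial Income Tax: taxable = $9,980.00 − 4×$1,024.00 = $5,884.00
  6.6% × $5,884.00 = $388.34
Medical Insurance Levy: 0.8% × $9,980.00 = $79.84
Total: $388.34 + $79.84 = $468.18

$468.18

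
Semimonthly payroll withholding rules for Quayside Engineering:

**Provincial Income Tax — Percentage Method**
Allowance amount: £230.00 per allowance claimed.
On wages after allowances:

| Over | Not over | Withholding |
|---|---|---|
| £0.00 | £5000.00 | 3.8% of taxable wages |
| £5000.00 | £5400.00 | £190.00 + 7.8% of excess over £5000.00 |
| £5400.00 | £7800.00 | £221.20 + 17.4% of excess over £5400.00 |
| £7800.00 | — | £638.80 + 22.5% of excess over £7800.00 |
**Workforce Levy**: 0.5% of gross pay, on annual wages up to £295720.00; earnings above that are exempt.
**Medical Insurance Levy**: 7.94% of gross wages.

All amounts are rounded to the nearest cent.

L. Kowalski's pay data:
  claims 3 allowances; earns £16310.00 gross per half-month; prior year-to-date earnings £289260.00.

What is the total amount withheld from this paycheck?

Provincial Income Tax: taxable = £16310.00 − 3×£230.00 = £15620.00
  £638.80 + 22.5% × (£15620.00 − £7800.00) = £638.80 + 22.5% × £7820.00 = £2398.30
Workforce Levy: cap £295720.00 − YTD £289260.00 = £6460.00 subject; 0.5% × £6460.00 = £32.30
Medical Insurance Levy: 7.94% × £16310.00 = £1295.01
Total: £2398.30 + £32.30 + £1295.01 = £3725.61

£3725.61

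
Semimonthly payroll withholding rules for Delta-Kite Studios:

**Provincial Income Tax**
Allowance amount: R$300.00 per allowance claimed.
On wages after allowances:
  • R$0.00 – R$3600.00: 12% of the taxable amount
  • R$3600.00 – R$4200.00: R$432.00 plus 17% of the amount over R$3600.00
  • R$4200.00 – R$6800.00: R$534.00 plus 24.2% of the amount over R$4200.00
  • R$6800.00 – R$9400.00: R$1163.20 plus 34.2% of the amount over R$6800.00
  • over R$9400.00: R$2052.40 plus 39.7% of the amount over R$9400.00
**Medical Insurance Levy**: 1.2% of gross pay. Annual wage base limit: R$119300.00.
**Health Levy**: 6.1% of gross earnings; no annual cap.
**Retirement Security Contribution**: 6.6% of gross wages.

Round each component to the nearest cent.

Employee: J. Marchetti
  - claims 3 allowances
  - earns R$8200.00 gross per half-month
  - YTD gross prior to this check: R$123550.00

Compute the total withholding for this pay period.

R$2375.60

Provincial Income Tax: taxable = R$8200.00 − 3×R$300.00 = R$7300.00
  R$1163.20 + 34.2% × (R$7300.00 − R$6800.00) = R$1163.20 + 34.2% × R$500.00 = R$1334.20
Medical Insurance Levy: YTD R$123550.00 ≥ cap R$119300.00 → R$0.00
Health Levy: 6.1% × R$8200.00 = R$500.20
Retirement Security Contribution: 6.6% × R$8200.00 = R$541.20
Total: R$1334.20 + R$0.00 + R$500.20 + R$541.20 = R$2375.60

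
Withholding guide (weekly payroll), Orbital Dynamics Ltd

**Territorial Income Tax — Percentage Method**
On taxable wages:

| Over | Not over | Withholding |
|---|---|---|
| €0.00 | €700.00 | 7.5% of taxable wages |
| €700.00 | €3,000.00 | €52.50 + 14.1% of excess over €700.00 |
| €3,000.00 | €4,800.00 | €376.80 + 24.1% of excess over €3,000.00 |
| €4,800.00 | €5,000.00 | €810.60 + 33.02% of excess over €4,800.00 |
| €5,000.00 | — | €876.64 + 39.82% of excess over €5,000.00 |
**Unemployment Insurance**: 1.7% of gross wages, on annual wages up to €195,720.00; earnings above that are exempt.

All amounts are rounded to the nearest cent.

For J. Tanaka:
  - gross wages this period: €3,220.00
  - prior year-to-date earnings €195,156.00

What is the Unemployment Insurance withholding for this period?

Unemployment Insurance: cap €195,720.00 − YTD €195,156.00 = €564.00 subject; 1.7% × €564.00 = €9.59

€9.59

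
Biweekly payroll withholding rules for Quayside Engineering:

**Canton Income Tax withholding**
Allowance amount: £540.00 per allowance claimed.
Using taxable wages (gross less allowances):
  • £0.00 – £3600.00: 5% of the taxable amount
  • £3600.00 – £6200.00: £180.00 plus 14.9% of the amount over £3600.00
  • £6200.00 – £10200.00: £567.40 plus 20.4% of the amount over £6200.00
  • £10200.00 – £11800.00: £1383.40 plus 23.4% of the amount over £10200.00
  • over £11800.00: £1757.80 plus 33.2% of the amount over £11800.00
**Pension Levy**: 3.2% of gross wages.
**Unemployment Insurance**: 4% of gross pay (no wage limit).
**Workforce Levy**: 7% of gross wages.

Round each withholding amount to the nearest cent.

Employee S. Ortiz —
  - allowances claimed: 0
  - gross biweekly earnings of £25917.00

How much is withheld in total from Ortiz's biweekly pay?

Canton Income Tax: taxable = £25917.00
  £1757.80 + 33.2% × (£25917.00 − £11800.00) = £1757.80 + 33.2% × £14117.00 = £6444.64
Pension Levy: 3.2% × £25917.00 = £829.34
Unemployment Insurance: 4% × £25917.00 = £1036.68
Workforce Levy: 7% × £25917.00 = £1814.19
Total: £6444.64 + £829.34 + £1036.68 + £1814.19 = £10124.85

£10124.85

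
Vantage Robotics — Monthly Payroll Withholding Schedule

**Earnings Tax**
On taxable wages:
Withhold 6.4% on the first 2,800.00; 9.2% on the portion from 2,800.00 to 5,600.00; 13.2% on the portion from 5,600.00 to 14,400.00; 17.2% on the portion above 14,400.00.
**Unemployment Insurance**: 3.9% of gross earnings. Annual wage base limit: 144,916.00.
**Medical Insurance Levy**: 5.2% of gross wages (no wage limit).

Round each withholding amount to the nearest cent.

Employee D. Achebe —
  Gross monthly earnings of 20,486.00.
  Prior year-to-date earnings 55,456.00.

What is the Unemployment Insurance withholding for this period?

Unemployment Insurance: 3.9% × 20,486.00 = 798.95

798.95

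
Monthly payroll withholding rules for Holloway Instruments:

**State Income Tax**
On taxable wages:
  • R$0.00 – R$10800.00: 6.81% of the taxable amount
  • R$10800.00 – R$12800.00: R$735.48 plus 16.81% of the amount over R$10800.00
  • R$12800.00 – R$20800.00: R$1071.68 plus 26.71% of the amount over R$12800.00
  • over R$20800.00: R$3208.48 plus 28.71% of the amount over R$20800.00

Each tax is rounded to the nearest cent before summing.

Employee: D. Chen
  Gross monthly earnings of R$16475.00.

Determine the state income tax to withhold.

R$2053.27

State Income Tax: taxable = R$16475.00
  R$1071.68 + 26.71% × (R$16475.00 − R$12800.00) = R$1071.68 + 26.71% × R$3675.00 = R$2053.27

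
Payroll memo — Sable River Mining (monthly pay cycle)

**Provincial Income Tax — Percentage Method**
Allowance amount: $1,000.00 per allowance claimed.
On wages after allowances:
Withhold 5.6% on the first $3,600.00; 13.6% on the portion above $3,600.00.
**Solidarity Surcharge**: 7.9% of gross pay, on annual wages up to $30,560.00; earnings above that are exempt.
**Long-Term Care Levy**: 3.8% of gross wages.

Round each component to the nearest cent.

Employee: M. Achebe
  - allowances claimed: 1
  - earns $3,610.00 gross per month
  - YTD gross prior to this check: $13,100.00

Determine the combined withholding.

Provincial Income Tax: taxable = $3,610.00 − 1×$1,000.00 = $2,610.00
  5.6% × $2,610.00 = $146.16
Solidarity Surcharge: 7.9% × $3,610.00 = $285.19
Long-Term Care Levy: 3.8% × $3,610.00 = $137.18
Total: $146.16 + $285.19 + $137.18 = $568.53

$568.53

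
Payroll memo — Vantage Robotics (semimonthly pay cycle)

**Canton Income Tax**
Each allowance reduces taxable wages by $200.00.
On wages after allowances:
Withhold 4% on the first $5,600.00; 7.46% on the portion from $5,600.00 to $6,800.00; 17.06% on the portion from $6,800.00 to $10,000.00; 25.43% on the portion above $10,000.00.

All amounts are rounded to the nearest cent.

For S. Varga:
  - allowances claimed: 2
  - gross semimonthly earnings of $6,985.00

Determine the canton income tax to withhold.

$297.48

Canton Income Tax: taxable = $6,985.00 − 2×$200.00 = $6,585.00
  $224.00 + 7.46% × ($6,585.00 − $5,600.00) = $224.00 + 7.46% × $985.00 = $297.48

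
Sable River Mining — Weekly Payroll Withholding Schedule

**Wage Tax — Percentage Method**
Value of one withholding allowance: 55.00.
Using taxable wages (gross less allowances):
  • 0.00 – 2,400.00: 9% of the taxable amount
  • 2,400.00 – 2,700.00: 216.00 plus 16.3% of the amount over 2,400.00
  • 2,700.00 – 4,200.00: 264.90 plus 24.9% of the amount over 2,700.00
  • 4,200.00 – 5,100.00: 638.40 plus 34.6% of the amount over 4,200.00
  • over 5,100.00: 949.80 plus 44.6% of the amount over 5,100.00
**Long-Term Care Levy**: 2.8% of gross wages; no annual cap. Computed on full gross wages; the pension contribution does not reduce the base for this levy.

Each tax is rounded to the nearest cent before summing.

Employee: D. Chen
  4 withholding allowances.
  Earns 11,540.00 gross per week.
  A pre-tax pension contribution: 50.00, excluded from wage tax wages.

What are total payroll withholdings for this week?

Wage Tax: taxable = 11,540.00 − 50.00 − 4×55.00 = 11,270.00
  949.80 + 44.6% × (11,270.00 − 5,100.00) = 949.80 + 44.6% × 6,170.00 = 3,701.62
Long-Term Care Levy: 2.8% × 11,540.00 = 323.12
Total: 3,701.62 + 323.12 = 4,024.74

4,024.74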